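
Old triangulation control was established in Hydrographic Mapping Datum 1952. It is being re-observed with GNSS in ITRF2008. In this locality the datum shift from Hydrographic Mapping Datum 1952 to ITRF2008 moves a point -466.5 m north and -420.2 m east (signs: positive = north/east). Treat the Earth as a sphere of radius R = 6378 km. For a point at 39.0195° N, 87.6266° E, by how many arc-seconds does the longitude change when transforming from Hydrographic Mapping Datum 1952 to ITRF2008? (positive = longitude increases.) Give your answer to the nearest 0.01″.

At latitude 39.0195°, cos φ = 0.776932.
One radian of longitude at latitude φ spans R cos φ, so Δλ = ΔE / (R cos φ) = -420.2 / (6378000 × 0.776932) = -8.4799e-05 rad = -17.491″.

Δλ = -17.49″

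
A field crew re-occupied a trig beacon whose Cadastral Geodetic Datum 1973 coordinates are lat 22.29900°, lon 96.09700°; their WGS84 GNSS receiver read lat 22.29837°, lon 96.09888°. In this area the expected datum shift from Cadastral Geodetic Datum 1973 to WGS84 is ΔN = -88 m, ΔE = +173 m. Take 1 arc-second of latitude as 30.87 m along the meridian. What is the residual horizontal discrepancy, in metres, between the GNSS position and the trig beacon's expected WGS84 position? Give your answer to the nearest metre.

Observed coordinate differences: Δφ = -0.00063°, Δλ = +0.00188°.
Converting to metres (1° lat = 111132 m, cos φ = 0.925216): observed ΔN = -70.0 m, observed ΔE = 193.3 m.
Subtracting the expected shift leaves a residual of -70.0 − (-88) = 18.0 m north and 193.3 − (173) = 20.3 m east.
Residual distance = √(18.0² + 20.3²) = 27.1 m.

27 m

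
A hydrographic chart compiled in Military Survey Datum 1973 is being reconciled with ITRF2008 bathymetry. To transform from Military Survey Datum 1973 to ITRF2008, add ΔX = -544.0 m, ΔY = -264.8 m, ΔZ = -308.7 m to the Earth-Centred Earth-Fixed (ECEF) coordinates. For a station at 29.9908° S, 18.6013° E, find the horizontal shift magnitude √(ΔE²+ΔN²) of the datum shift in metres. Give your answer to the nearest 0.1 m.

572.6 m

The local east axis at (φ, λ) is (−sin λ, cos λ, 0), so ΔE = −sin(18.6013°)·(-544.0) + cos(18.6013°)·(-264.8) = -77.44 m.
The local north axis is (−sin φ cos λ, −sin φ sin λ, cos φ), giving ΔN = -257.719 − 42.221 − 267.367 = -567.31 m.
Horizontal magnitude = √(ΔE² + ΔN²) = √((-77.44)² + (-567.31)²) = 572.57 m.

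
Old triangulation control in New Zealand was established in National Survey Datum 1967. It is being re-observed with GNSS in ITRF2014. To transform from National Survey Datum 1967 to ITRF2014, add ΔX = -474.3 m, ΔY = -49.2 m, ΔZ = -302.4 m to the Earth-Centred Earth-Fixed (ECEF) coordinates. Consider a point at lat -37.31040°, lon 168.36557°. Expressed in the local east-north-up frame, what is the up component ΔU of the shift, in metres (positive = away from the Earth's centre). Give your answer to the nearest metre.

At φ = -37.31040°, λ = 168.36557°: sin φ = -0.606133, cos φ = 0.795363, sin λ = 0.201667, cos λ = -0.979454.
ΔU = cos φ cos λ·ΔX + cos φ sin λ·ΔY + sin φ·ΔZ = (0.795363)(-0.979454)(-474.3) + (0.795363)(0.201667)(-49.2) + (-0.606133)(-302.4) = 544.89 m.

ΔU = 545 m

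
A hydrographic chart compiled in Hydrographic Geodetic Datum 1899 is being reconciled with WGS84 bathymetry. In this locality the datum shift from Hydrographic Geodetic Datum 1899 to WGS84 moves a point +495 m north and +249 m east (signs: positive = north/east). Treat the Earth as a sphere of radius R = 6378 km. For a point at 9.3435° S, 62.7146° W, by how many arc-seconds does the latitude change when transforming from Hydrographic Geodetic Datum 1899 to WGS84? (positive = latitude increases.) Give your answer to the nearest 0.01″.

Δφ = 16.01″

On a sphere of radius R, 1 rad of latitude = R, so Δφ = ΔN / R = 495.0 / 6378000 = 7.7611e-05 rad = 16.008″.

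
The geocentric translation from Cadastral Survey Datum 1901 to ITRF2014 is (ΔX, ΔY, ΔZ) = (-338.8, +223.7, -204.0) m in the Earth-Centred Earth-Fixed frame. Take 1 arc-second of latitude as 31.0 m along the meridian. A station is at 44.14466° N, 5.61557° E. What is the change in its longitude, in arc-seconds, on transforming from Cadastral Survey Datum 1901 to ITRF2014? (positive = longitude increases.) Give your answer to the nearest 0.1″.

sin φ = 0.696472, cos φ = 0.717584, sin λ = 0.097853, cos λ = 0.995201.
East component: ΔE = −sin λ·ΔX + cos λ·ΔY = −(0.097853)(-338.8) + (0.995201)(223.7) = 255.78 m.
1° of latitude spans 3600 × 31.00 = 111600 m; at latitude φ, 1° of longitude spans that × cos φ = 80082.3 m, so Δλ = 255.78 / 80082.3 × 3600 = 11.498″.

Δλ = 11.5″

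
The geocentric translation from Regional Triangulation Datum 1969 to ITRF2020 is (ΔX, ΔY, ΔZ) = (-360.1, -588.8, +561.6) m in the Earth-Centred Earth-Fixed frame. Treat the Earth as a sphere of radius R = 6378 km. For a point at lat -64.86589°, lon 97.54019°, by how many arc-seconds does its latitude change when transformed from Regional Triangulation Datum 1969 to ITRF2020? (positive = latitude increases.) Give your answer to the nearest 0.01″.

Δφ = -7.99″

sin φ = -0.905316, cos φ = 0.424738, sin λ = 0.991353, cos λ = -0.131222.
North component: ΔN = −sin φ cos λ·ΔX − sin φ sin λ·ΔY + cos φ·ΔZ = −(-0.905316)(-0.131222)(-360.1) − (-0.905316)(0.991353)(-588.8) + (0.424738)(561.6) = -247.13 m.
1° of latitude spans πR/180 = 111317 m, so Δφ = -247.13 / 111317 × 3600 = -7.992″.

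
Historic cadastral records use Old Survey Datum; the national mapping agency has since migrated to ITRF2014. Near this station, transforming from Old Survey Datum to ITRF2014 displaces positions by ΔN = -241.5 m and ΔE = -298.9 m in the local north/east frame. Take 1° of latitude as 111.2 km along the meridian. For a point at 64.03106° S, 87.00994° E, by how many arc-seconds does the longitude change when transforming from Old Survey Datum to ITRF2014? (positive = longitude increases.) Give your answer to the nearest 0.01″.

At latitude -64.03106°, cos φ = 0.437884.
1° of longitude at this latitude = 111.2 × cos φ = 48.69 km, so Δλ = -298.9 / 48692.7 = -0.0061385° = -22.099″.

Δλ = -22.10″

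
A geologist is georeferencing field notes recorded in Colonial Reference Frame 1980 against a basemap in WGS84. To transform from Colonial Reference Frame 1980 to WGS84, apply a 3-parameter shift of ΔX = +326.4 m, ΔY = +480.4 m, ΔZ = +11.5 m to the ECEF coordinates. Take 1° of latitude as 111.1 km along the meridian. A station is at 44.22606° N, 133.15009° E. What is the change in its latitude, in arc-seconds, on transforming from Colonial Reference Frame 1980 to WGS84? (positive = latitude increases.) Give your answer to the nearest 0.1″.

Δφ = -2.6″

sin φ = 0.697491, cos φ = 0.716593, sin λ = 0.729565, cos λ = -0.683912.
North component: ΔN = −sin φ cos λ·ΔX − sin φ sin λ·ΔY + cos φ·ΔZ = −(0.697491)(-0.683912)(326.4) − (0.697491)(0.729565)(480.4) + (0.716593)(11.5) = -80.52 m.
1° of latitude spans 111100 m, so Δφ = -80.52 / 111100 × 3600 = -2.609″.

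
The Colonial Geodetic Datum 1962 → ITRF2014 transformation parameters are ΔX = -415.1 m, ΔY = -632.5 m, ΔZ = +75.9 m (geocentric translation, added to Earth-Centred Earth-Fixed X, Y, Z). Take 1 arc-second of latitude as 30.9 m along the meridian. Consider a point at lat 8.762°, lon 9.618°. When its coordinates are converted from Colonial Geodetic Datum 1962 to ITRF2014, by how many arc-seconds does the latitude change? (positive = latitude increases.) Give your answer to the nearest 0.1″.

Δφ = 5.0″

sin φ = 0.152330, cos φ = 0.988330, sin λ = 0.167078, cos λ = 0.985944.
North component: ΔN = −sin φ cos λ·ΔX − sin φ sin λ·ΔY + cos φ·ΔZ = −(0.152330)(0.985944)(-415.1) − (0.152330)(0.167078)(-632.5) + (0.988330)(75.9) = 153.46 m.
1° of latitude spans 3600 × 30.90 = 111240 m, so Δφ = 153.46 / 111240 × 3600 = 4.966″.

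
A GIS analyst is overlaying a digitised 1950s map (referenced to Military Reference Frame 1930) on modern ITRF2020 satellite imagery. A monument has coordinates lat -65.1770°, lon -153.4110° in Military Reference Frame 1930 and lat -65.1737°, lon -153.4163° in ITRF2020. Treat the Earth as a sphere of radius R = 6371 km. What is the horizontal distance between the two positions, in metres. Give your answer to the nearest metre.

Δφ = -65.1737° − -65.1770° = +0.0033°; Δλ = -153.4163° − -153.4110° = -0.0053°.
1° along a meridian = πR/180 = 111195 m.
ΔN = Δφ × 111195 = 366.9 m; ΔE = Δλ × 111195 × cos(-65.1770°) = -0.0053 × 111195 × 0.419816 = -247.4 m.
Distance = √(ΔE² + ΔN²) = √((-247.4)² + 366.9²) = 442.6 m.

443 m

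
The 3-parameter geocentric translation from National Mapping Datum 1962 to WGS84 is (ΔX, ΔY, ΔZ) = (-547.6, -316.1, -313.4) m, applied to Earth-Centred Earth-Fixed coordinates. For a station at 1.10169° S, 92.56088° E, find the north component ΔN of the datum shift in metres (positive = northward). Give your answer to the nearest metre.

The local north axis is (−sin φ cos λ, −sin φ sin λ, cos φ), giving ΔN = 0.470 − 6.072 − 313.342 = -318.94 m.

ΔN = -319 m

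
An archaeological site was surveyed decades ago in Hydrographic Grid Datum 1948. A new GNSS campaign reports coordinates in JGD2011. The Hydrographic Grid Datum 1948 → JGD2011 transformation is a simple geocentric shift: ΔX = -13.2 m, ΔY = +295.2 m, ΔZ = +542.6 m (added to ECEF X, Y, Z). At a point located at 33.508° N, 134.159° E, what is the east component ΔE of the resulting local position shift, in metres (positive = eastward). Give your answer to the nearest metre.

ΔE = -196 m

At φ = 33.508°, λ = 134.159°: sin φ = 0.552053, cos φ = 0.833809, sin λ = 0.717409, cos λ = -0.696652.
ΔE = −sin λ·ΔX + cos λ·ΔY = −(0.717409)·(-13.2) + (-0.696652)·(295.2) = -196.18 m.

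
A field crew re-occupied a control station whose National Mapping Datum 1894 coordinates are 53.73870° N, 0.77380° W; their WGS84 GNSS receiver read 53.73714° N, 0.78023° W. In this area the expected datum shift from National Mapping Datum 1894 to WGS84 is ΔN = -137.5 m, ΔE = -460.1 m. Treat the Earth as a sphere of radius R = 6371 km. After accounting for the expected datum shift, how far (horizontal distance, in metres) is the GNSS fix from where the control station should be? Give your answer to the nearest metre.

Observed coordinate differences: Δφ = -0.00156°, Δλ = -0.00643°.
Converting to metres (1° lat = 111195 m, cos φ = 0.591469): observed ΔN = -173.5 m, observed ΔE = -422.9 m.
Subtracting the expected shift leaves a residual of -173.5 − (-137.5) = -36.0 m north and -422.9 − (-460.1) = 37.2 m east.
Residual distance = √((-36.0)² + 37.2²) = 51.7 m.

52 m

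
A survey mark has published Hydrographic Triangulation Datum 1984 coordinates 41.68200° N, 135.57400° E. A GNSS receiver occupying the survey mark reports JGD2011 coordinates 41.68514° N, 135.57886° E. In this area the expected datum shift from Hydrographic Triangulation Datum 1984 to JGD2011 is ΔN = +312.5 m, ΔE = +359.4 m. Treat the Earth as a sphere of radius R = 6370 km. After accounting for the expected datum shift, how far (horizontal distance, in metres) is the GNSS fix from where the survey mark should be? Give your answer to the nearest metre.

Observed coordinate differences: Δφ = +0.00314°, Δλ = +0.00486°.
Converting to metres (1° lat = 111177 m, cos φ = 0.746847): observed ΔN = 349.1 m, observed ΔE = 403.5 m.
Subtracting the expected shift leaves a residual of 349.1 − (312.5) = 36.6 m north and 403.5 − (359.4) = 44.1 m east.
Residual distance = √(36.6² + 44.1²) = 57.3 m.

57 m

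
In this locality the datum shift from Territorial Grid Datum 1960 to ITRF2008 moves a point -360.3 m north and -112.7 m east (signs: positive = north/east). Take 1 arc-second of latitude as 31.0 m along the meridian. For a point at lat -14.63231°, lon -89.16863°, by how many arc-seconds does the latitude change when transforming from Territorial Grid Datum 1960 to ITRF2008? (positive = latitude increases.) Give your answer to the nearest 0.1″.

Δφ = -11.6″

1″ of latitude = 31.00 m, so Δφ = -360.3 / 31.00 = -11.623″.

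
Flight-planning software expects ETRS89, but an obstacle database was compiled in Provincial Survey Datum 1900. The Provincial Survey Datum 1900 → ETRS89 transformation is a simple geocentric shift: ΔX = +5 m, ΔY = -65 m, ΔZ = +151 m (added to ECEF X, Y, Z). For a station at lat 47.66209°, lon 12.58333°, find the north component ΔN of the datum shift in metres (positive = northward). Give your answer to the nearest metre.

ΔN = 109 m

The local north axis is (−sin φ cos λ, −sin φ sin λ, cos φ), giving ΔN = -3.607 + 10.467 + 101.699 = 108.56 m.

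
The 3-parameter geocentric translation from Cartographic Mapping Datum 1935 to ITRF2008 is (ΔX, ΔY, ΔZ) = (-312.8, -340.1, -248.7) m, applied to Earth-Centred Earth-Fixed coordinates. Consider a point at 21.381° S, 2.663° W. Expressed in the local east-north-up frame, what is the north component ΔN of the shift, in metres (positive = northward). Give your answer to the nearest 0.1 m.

ΔN = -339.7 m

The local north axis is (−sin φ cos λ, −sin φ sin λ, cos φ), giving ΔN = -113.914 + 5.761 − 231.584 = -339.74 m.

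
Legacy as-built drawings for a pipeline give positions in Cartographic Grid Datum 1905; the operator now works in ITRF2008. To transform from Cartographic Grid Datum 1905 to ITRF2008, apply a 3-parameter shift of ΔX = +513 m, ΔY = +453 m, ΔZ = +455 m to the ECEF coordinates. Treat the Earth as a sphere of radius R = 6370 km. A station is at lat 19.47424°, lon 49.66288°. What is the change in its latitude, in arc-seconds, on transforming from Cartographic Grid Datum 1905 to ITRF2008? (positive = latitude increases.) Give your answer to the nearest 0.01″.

Δφ = 6.58″

sin φ = 0.333383, cos φ = 0.942791, sin λ = 0.762249, cos λ = 0.647284.
North component: ΔN = −sin φ cos λ·ΔX − sin φ sin λ·ΔY + cos φ·ΔZ = −(0.333383)(0.647284)(513) − (0.333383)(0.762249)(453) + (0.942791)(455) = 203.15 m.
1° of latitude spans πR/180 = 111177 m, so Δφ = 203.15 / 111177 × 3600 = 6.578″.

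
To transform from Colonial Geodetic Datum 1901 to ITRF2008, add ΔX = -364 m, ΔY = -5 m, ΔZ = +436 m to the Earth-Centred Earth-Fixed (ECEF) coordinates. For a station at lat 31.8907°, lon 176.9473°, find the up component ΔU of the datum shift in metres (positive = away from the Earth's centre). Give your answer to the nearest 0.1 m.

ΔU = 538.7 m

The local up (radial) axis is (cos φ cos λ, cos φ sin λ, sin φ), giving ΔU = 308.618 − 0.226 + 230.339 = 538.73 m.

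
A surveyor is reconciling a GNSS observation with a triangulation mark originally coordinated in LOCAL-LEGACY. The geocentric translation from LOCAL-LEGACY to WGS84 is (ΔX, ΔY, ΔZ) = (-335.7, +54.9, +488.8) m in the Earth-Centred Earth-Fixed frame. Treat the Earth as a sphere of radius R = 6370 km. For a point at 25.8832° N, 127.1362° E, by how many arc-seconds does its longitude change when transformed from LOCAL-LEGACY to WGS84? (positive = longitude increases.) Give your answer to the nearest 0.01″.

sin φ = 0.436538, cos φ = 0.899686, sin λ = 0.797203, cos λ = -0.603712.
East component: ΔE = −sin λ·ΔX + cos λ·ΔY = −(0.797203)(-335.7) + (-0.603712)(54.9) = 234.48 m.
1° of latitude spans πR/180 = 111177 m; at latitude φ, 1° of longitude spans that × cos φ = 100024.8 m, so Δλ = 234.48 / 100024.8 × 3600 = 8.439″.

Δλ = 8.44″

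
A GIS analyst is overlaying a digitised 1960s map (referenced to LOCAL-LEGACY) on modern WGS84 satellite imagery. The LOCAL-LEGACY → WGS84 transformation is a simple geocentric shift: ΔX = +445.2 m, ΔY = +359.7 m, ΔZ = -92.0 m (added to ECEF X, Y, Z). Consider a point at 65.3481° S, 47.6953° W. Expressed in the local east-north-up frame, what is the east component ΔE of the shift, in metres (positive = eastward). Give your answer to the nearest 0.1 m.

ΔE = 571.4 m

At φ = -65.3481°, λ = -47.6953°: sin φ = -0.908859, cos φ = 0.417104, sin λ = -0.739576, cos λ = 0.673073.
ΔE = −sin λ·ΔX + cos λ·ΔY = −(-0.739576)·(445.2) + (0.673073)·(359.7) = 571.36 m.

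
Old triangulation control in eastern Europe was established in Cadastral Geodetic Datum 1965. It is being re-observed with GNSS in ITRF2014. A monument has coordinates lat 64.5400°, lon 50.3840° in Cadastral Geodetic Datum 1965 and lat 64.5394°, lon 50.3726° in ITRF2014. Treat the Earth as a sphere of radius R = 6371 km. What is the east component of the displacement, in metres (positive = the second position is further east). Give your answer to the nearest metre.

ΔE = -545 m

Δφ = 64.5394° − 64.5400° = -0.0006°; Δλ = 50.3726° − 50.3840° = -0.0114°.
1° along a meridian = πR/180 = 111195 m.
ΔN = Δφ × 111195 = -66.7 m; ΔE = Δλ × 111195 × cos(64.5400°) = -0.0114 × 111195 × 0.429881 = -544.9 m.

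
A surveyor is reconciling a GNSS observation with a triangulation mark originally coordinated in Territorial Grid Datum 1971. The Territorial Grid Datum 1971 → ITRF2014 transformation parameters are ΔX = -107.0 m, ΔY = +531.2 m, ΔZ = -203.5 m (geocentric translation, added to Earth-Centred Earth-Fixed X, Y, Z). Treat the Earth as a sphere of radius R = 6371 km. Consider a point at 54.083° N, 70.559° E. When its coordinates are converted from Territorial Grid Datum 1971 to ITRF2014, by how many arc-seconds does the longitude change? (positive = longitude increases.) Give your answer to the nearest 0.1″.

sin φ = 0.809868, cos φ = 0.586613, sin λ = 0.942985, cos λ = 0.332836.
East component: ΔE = −sin λ·ΔX + cos λ·ΔY = −(0.942985)(-107.0) + (0.332836)(531.2) = 277.70 m.
1° of latitude spans πR/180 = 111195 m; at latitude φ, 1° of longitude spans that × cos φ = 65228.4 m, so Δλ = 277.70 / 65228.4 × 3600 = 15.327″.

Δλ = 15.3″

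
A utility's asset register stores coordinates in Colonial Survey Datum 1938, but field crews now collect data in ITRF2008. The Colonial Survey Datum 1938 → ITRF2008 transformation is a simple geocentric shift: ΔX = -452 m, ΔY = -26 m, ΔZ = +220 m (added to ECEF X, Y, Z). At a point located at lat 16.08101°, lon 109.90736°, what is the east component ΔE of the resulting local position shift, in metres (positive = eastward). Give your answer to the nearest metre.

ΔE = 434 m

At φ = 16.08101°, λ = 109.90736°: sin φ = 0.276996, cos φ = 0.960871, sin λ = 0.940244, cos λ = -0.340500.
ΔE = −sin λ·ΔX + cos λ·ΔY = −(0.940244)·(-452) + (-0.340500)·(-26) = 433.84 m.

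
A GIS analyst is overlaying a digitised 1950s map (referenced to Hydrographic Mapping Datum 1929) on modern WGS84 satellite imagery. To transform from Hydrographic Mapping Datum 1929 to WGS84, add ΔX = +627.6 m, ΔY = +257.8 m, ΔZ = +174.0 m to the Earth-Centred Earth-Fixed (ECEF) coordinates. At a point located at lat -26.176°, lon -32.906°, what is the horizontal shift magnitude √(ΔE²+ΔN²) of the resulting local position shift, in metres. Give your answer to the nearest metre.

The local east axis at (φ, λ) is (−sin λ, cos λ, 0), so ΔE = −sin(-32.906°)·627.6 + cos(-32.906°)·257.8 = 557.39 m.
The local north axis is (−sin φ cos λ, −sin φ sin λ, cos φ), giving ΔN = 232.436 − 61.782 + 156.155 = 326.81 m.
Horizontal magnitude = √(ΔE² + ΔN²) = √(557.39² + 326.81²) = 646.13 m.

646 m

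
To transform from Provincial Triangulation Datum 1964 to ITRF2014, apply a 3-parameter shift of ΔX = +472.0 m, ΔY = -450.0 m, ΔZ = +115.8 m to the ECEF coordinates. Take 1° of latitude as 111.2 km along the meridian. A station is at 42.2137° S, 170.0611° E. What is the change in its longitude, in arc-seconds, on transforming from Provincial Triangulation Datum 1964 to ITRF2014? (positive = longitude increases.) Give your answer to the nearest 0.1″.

Δλ = 15.8″

sin φ = -0.671898, cos φ = 0.740644, sin λ = 0.172598, cos λ = -0.984992.
East component: ΔE = −sin λ·ΔX + cos λ·ΔY = −(0.172598)(472.0) + (-0.984992)(-450.0) = 361.78 m.
1° of latitude spans 111200 m; at latitude φ, 1° of longitude spans that × cos φ = 82359.6 m, so Δλ = 361.78 / 82359.6 × 3600 = 15.814″.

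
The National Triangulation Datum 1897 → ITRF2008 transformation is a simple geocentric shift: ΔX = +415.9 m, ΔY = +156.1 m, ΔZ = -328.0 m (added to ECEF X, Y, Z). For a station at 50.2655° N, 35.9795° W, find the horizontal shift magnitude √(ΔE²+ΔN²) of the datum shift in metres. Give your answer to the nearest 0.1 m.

At φ = 50.2655°, λ = -35.9795°: sin φ = 0.769015, cos φ = 0.639231, sin λ = -0.587496, cos λ = 0.809227.
ΔE = −sin λ·ΔX + cos λ·ΔY = −(-0.587496)·(415.9) + (0.809227)·(156.1) = 370.66 m.
ΔN = −sin φ cos λ·ΔX − sin φ sin λ·ΔY + cos φ·ΔZ = −(0.769015)(0.809227)(415.9) − (0.769015)(-0.587496)(156.1) + (0.639231)(-328.0) = -397.96 m.
Horizontal magnitude = √(ΔE² + ΔN²) = √(370.66² + (-397.96)²) = 543.84 m.

543.8 m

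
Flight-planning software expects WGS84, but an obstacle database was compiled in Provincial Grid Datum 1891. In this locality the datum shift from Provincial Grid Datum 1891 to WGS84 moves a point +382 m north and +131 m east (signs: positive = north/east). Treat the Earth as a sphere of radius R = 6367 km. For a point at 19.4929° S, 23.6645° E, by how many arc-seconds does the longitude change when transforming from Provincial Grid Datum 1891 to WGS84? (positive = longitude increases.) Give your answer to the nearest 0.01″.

Δλ = 4.50″

At latitude -19.4929°, cos φ = 0.942683.
One radian of longitude at latitude φ spans R cos φ, so Δλ = ΔE / (R cos φ) = 131.0 / (6367000 × 0.942683) = 2.1826e-05 rad = 4.502″.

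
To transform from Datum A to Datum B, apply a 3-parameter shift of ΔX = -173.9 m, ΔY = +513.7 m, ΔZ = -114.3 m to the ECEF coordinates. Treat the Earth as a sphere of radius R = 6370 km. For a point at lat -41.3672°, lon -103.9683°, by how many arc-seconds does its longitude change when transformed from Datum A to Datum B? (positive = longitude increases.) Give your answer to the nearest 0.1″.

Δλ = -12.6″

sin φ = -0.660882, cos φ = 0.750490, sin λ = -0.970429, cos λ = -0.241385.
East component: ΔE = −sin λ·ΔX + cos λ·ΔY = −(-0.970429)(-173.9) + (-0.241385)(513.7) = -292.76 m.
1° of latitude spans πR/180 = 111177 m; at latitude φ, 1° of longitude spans that × cos φ = 83437.5 m, so Δλ = -292.76 / 83437.5 × 3600 = -12.631″.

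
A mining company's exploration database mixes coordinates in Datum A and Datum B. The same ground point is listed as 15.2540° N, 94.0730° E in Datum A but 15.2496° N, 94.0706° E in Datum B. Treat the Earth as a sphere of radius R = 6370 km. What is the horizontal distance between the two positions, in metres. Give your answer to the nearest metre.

553 m

Δφ = 15.2496° − 15.2540° = -0.0044°; Δλ = 94.0706° − 94.0730° = -0.0024°.
1° along a meridian = πR/180 = 111177 m.
ΔN = Δφ × 111177 = -489.2 m; ΔE = Δλ × 111177 × cos(15.2540°) = -0.0024 × 111177 × 0.964769 = -257.4 m.
Distance = √(ΔE² + ΔN²) = √((-257.4)² + (-489.2)²) = 552.8 m.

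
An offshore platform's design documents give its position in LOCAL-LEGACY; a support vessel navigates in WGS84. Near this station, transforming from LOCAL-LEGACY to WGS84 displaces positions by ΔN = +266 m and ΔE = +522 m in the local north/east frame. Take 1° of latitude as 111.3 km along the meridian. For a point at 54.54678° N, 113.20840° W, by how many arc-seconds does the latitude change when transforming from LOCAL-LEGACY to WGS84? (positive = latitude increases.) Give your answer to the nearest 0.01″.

1° of latitude = 111.3 km, so Δφ = 266.0 / 111300 = 0.0023899° = 8.604″.

Δφ = 8.60″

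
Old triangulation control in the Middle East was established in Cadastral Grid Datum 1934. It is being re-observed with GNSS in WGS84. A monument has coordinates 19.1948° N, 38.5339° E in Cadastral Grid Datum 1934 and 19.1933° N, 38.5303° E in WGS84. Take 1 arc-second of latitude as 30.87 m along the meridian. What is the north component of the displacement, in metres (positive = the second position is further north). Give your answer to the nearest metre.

ΔN = -167 m

Δφ = 19.1933° − 19.1948° = -0.0015°; Δλ = 38.5303° − 38.5339° = -0.0036°.
1° of latitude = 3600 × 30.87 = 111132 m.
ΔN = Δφ × 111132 = -166.7 m; ΔE = Δλ × 111132 × cos(19.1948°) = -0.0036 × 111132 × 0.944406 = -377.8 m.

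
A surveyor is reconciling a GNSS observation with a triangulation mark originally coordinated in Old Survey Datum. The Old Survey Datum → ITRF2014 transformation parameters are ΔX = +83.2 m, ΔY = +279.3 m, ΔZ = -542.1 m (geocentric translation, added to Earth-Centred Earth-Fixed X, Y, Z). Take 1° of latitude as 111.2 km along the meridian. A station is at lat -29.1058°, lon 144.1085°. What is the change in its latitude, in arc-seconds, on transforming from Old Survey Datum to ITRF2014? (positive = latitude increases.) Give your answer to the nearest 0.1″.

Δφ = -13.8″

sin φ = -0.486424, cos φ = 0.873723, sin λ = 0.586252, cos λ = -0.810129.
North component: ΔN = −sin φ cos λ·ΔX − sin φ sin λ·ΔY + cos φ·ΔZ = −(-0.486424)(-0.810129)(83.2) − (-0.486424)(0.586252)(279.3) + (0.873723)(-542.1) = -426.78 m.
1° of latitude spans 111200 m, so Δφ = -426.78 / 111200 × 3600 = -13.817″.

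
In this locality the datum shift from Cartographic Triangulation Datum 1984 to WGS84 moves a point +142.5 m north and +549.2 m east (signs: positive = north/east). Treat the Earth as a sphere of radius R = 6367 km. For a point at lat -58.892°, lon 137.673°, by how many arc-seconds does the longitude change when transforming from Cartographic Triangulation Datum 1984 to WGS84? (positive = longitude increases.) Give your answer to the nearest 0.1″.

Δλ = 34.4″

At latitude -58.892°, cos φ = 0.516653.
One radian of longitude at latitude φ spans R cos φ, so Δλ = ΔE / (R cos φ) = 549.2 / (6367000 × 0.516653) = 1.6695e-04 rad = 34.437″.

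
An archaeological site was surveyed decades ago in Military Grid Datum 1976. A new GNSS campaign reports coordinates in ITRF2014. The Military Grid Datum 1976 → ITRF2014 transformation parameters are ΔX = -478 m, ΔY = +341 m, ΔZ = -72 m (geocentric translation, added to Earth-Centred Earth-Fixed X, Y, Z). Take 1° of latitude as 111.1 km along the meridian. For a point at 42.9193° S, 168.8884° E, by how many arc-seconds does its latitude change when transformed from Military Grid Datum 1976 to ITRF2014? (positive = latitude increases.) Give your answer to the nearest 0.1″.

sin φ = -0.680968, cos φ = 0.732314, sin λ = 0.192721, cos λ = -0.981254.
North component: ΔN = −sin φ cos λ·ΔX − sin φ sin λ·ΔY + cos φ·ΔZ = −(-0.680968)(-0.981254)(-478) − (-0.680968)(0.192721)(341) + (0.732314)(-72) = 311.43 m.
1° of latitude spans 111100 m, so Δφ = 311.43 / 111100 × 3600 = 10.091″.

Δφ = 10.1″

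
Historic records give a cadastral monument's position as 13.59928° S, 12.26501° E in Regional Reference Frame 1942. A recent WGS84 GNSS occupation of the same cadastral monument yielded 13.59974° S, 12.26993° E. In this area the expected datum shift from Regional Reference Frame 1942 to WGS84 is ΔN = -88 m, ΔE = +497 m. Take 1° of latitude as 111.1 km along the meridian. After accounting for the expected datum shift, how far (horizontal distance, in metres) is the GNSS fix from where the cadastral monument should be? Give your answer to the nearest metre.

Observed coordinate differences: Δφ = -0.00046°, Δλ = +0.00492°.
Converting to metres (1° lat = 111100 m, cos φ = 0.971964): observed ΔN = -51.1 m, observed ΔE = 531.3 m.
Subtracting the expected shift leaves a residual of -51.1 − (-88) = 36.9 m north and 531.3 − (497) = 34.3 m east.
Residual distance = √(36.9² + 34.3²) = 50.4 m.

50 m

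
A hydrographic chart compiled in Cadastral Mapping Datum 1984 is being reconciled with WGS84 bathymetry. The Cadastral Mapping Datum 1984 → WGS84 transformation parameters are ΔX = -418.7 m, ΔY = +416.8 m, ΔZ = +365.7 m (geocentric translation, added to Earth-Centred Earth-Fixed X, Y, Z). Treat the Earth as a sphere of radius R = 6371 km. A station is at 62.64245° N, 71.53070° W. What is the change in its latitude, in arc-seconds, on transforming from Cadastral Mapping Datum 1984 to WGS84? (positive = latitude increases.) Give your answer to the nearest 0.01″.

sin φ = 0.888156, cos φ = 0.459542, sin λ = -0.948494, cos λ = 0.316796.
North component: ΔN = −sin φ cos λ·ΔX − sin φ sin λ·ΔY + cos φ·ΔZ = −(0.888156)(0.316796)(-418.7) − (0.888156)(-0.948494)(416.8) + (0.459542)(365.7) = 636.98 m.
1° of latitude spans πR/180 = 111195 m, so Δφ = 636.98 / 111195 × 3600 = 20.623″.

Δφ = 20.62″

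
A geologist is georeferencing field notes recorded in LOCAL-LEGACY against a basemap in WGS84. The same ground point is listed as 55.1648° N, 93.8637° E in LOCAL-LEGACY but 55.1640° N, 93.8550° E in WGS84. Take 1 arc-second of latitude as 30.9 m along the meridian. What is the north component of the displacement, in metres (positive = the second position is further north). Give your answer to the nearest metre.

ΔN = -89 m

Δφ = 55.1640° − 55.1648° = -0.0008°; Δλ = 93.8550° − 93.8637° = -0.0087°.
1° of latitude = 3600 × 30.90 = 111240 m.
ΔN = Δφ × 111240 = -89.0 m; ΔE = Δλ × 111240 × cos(55.1648°) = -0.0087 × 111240 × 0.571218 = -552.8 m.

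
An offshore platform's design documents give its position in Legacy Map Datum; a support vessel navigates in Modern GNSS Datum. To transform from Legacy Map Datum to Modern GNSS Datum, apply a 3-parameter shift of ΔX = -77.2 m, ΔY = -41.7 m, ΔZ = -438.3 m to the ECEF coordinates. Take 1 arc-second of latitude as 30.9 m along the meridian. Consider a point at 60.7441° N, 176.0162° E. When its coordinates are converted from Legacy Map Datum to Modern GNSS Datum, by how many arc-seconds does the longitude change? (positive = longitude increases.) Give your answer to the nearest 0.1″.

sin φ = 0.872446, cos φ = 0.488711, sin λ = 0.069474, cos λ = -0.997584.
East component: ΔE = −sin λ·ΔX + cos λ·ΔY = −(0.069474)(-77.2) + (-0.997584)(-41.7) = 46.96 m.
1° of latitude spans 3600 × 30.90 = 111240 m; at latitude φ, 1° of longitude spans that × cos φ = 54364.2 m, so Δλ = 46.96 / 54364.2 × 3600 = 3.110″.

Δλ = 3.1″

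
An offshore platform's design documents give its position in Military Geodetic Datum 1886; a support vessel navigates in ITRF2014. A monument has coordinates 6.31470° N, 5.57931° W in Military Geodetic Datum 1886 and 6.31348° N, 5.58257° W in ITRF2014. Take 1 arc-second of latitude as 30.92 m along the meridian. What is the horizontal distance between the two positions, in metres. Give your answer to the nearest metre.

Δφ = 6.31348° − 6.31470° = -0.00122°; Δλ = -5.58257° − -5.57931° = -0.00326°.
1° of latitude = 3600 × 30.92 = 111312 m.
ΔN = Δφ × 111312 = -135.8 m; ΔE = Δλ × 111312 × cos(6.31470°) = -0.00326 × 111312 × 0.993933 = -360.7 m.
Distance = √(ΔE² + ΔN²) = √((-360.7)² + (-135.8)²) = 385.4 m.

385 m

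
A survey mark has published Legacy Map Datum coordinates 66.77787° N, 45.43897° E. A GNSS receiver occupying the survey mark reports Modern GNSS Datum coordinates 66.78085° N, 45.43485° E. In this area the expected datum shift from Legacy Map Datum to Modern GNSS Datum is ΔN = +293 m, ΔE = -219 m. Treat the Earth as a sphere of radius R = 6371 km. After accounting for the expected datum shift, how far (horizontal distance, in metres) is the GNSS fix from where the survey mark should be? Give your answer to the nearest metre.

54 m

Observed coordinate differences: Δφ = +0.00298°, Δλ = -0.00412°.
Converting to metres (1° lat = 111195 m, cos φ = 0.394297): observed ΔN = 331.4 m, observed ΔE = -180.6 m.
Subtracting the expected shift leaves a residual of 331.4 − (293) = 38.4 m north and -180.6 − (-219) = 38.4 m east.
Residual distance = √(38.4² + 38.4²) = 54.3 m.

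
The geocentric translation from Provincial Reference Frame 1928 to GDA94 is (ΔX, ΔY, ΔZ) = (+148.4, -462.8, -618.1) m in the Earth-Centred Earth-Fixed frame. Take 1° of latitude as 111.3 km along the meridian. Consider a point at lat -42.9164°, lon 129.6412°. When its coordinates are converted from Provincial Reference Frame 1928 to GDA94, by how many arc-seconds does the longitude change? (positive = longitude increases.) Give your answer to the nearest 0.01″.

Δλ = 7.99″

sin φ = -0.680931, cos φ = 0.732348, sin λ = 0.770055, cos λ = -0.637978.
East component: ΔE = −sin λ·ΔX + cos λ·ΔY = −(0.770055)(148.4) + (-0.637978)(-462.8) = 180.98 m.
1° of latitude spans 111300 m; at latitude φ, 1° of longitude spans that × cos φ = 81510.3 m, so Δλ = 180.98 / 81510.3 × 3600 = 7.993″.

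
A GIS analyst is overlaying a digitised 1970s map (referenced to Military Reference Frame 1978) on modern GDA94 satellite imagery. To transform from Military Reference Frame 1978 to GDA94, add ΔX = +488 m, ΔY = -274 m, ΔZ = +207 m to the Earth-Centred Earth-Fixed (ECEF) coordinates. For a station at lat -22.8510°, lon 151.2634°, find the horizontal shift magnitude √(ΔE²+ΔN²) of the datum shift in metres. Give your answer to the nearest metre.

27 m

At φ = -22.8510°, λ = 151.2634°: sin φ = -0.388336, cos φ = 0.921518, sin λ = 0.480784, cos λ = -0.876839.
ΔE = −sin λ·ΔX + cos λ·ΔY = −(0.480784)·(488) + (-0.876839)·(-274) = 5.63 m.
ΔN = −sin φ cos λ·ΔX − sin φ sin λ·ΔY + cos φ·ΔZ = −(-0.388336)(-0.876839)(488) − (-0.388336)(0.480784)(-274) + (0.921518)(207) = -26.57 m.
Horizontal magnitude = √(ΔE² + ΔN²) = √(5.63² + (-26.57)²) = 27.16 m.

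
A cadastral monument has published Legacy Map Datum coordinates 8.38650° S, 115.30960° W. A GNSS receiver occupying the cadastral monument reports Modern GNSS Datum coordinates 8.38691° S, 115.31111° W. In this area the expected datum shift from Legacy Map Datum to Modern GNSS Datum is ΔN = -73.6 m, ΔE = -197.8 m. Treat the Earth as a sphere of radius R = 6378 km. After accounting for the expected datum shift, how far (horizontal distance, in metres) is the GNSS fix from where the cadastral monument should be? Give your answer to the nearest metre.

42 m

Observed coordinate differences: Δφ = -0.00041°, Δλ = -0.00151°.
Converting to metres (1° lat = 111317 m, cos φ = 0.989307): observed ΔN = -45.6 m, observed ΔE = -166.3 m.
Subtracting the expected shift leaves a residual of -45.6 − (-73.6) = 28.0 m north and -166.3 − (-197.8) = 31.5 m east.
Residual distance = √(28.0² + 31.5²) = 42.1 m.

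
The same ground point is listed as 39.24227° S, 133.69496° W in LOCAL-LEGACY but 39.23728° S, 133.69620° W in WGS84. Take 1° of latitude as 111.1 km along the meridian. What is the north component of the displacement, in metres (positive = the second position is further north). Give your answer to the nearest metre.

ΔN = 554 m

Δφ = -39.23728° − -39.24227° = +0.00499°; Δλ = -133.69620° − -133.69496° = -0.00124°.
ΔN = Δφ × 111100 = 554.4 m; ΔE = Δλ × 111100 × cos(-39.24227°) = -0.00124 × 111100 × 0.774478 = -106.7 m.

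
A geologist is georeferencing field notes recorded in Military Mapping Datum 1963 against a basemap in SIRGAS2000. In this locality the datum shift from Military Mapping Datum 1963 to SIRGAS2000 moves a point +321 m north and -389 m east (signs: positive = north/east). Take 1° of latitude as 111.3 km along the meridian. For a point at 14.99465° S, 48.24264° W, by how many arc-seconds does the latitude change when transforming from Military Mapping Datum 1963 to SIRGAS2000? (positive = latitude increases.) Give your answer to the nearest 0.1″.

1° of latitude = 111.3 km, so Δφ = 321.0 / 111300 = 0.0028841° = 10.383″.

Δφ = 10.4″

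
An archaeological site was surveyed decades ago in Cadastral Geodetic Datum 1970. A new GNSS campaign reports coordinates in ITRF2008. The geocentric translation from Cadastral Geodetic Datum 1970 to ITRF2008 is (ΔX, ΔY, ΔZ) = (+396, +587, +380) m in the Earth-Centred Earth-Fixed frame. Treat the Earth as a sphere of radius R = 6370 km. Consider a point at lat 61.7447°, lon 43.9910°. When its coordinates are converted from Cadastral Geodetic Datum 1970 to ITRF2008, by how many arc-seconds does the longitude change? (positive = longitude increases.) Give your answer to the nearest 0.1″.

Δλ = 10.1″

sin φ = 0.880847, cos φ = 0.473401, sin λ = 0.694545, cos λ = 0.719449.
East component: ΔE = −sin λ·ΔX + cos λ·ΔY = −(0.694545)(396) + (0.719449)(587) = 147.28 m.
1° of latitude spans πR/180 = 111177 m; at latitude φ, 1° of longitude spans that × cos φ = 52631.5 m, so Δλ = 147.28 / 52631.5 × 3600 = 10.074″.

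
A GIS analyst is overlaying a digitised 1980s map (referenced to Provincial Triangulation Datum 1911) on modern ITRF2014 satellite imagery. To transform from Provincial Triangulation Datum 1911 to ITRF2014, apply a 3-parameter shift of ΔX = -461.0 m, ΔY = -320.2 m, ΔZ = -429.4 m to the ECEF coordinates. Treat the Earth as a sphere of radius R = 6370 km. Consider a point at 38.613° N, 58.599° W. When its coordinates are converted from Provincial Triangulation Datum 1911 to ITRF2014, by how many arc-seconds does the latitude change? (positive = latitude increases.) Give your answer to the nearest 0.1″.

Δφ = -11.5″

sin φ = 0.624057, cos φ = 0.781379, sin λ = -0.853542, cos λ = 0.521025.
North component: ΔN = −sin φ cos λ·ΔX − sin φ sin λ·ΔY + cos φ·ΔZ = −(0.624057)(0.521025)(-461.0) − (0.624057)(-0.853542)(-320.2) + (0.781379)(-429.4) = -356.19 m.
1° of latitude spans πR/180 = 111177 m, so Δφ = -356.19 / 111177 × 3600 = -11.534″.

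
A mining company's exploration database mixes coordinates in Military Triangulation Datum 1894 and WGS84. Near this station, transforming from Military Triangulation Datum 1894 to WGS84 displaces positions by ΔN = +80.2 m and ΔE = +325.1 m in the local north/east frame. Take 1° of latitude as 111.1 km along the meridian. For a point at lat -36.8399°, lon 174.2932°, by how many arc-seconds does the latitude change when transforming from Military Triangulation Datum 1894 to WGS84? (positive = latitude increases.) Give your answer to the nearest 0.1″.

1° of latitude = 111.1 km, so Δφ = 80.2 / 111100 = 0.0007219° = 2.599″.

Δφ = 2.6″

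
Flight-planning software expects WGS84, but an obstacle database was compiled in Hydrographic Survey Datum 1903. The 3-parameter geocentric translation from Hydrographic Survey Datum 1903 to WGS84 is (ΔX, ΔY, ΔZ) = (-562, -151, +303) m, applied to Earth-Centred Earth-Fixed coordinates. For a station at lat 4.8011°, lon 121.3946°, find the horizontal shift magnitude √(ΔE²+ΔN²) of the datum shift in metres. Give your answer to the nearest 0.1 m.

At φ = 4.8011°, λ = 121.3946°: sin φ = 0.083697, cos φ = 0.996491, sin λ = 0.853600, cos λ = -0.520929.
ΔE = −sin λ·ΔX + cos λ·ΔY = −(0.853600)·(-562) + (-0.520929)·(-151) = 558.38 m.
ΔN = −sin φ cos λ·ΔX − sin φ sin λ·ΔY + cos φ·ΔZ = −(0.083697)(-0.520929)(-562) − (0.083697)(0.853600)(-151) + (0.996491)(303) = 288.22 m.
Horizontal magnitude = √(ΔE² + ΔN²) = √(558.38² + 288.22²) = 628.38 m.

628.4 m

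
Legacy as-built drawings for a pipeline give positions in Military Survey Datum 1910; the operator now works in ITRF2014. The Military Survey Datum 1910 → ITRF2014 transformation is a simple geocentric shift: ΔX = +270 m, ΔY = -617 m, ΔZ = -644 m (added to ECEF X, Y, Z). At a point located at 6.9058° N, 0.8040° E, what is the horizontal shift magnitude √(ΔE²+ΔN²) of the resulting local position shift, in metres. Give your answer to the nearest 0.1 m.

913.9 m

The local east axis at (φ, λ) is (−sin λ, cos λ, 0), so ΔE = −sin(0.8040°)·270 + cos(0.8040°)·(-617) = -620.73 m.
The local north axis is (−sin φ cos λ, −sin φ sin λ, cos φ), giving ΔN = -32.461 + 1.041 − 639.328 = -670.75 m.
Horizontal magnitude = √(ΔE² + ΔN²) = √((-620.73)² + (-670.75)²) = 913.90 m.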